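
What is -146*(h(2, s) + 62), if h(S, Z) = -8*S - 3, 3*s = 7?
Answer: -6278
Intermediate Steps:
s = 7/3 (s = (⅓)*7 = 7/3 ≈ 2.3333)
h(S, Z) = -3 - 8*S
-146*(h(2, s) + 62) = -146*((-3 - 8*2) + 62) = -146*((-3 - 16) + 62) = -146*(-19 + 62) = -146*43 = -6278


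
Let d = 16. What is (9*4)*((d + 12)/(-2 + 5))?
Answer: 336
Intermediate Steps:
(9*4)*((d + 12)/(-2 + 5)) = (9*4)*((16 + 12)/(-2 + 5)) = 36*(28/3) = 336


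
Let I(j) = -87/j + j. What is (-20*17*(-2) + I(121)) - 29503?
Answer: -3473029/121 ≈ -28703.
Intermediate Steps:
I(j) = j - 87/j
(-20*17*(-2) + I(121)) - 29503 = (-20*17*(-2) + (121 - 87/121)) - 29503 = (-340*(-2) + (121 - 87*1/121)) - 29503 = (680 + (121 - 87/121)) - 29503 = (680 + 14554/121) - 29503 = 96834/121 - 29503 = -3473029/121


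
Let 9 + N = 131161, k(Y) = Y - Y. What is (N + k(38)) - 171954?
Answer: -40802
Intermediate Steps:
k(Y) = 0
N = 131152 (N = -9 + 131161 = 131152)
(N + k(38)) - 171954 = (131152 + 0) - 171954 = 131152 - 171954 = -40802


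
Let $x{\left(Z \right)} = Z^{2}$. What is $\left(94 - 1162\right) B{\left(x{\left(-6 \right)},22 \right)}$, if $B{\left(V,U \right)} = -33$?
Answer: $35244$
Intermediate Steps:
$\left(94 - 1162\right) B{\left(x{\left(-6 \right)},22 \right)} = \left(94 - 1162\right) \left(-33\right) = \left(-1068\right) \left(-33\right) = 35244$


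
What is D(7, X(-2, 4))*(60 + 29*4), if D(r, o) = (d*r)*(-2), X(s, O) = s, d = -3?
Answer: 7392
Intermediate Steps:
D(r, o) = 6*r (D(r, o) = -3*r*(-2) = 6*r)
D(7, X(-2, 4))*(60 + 29*4) = (6*7)*(60 + 29*4) = 42*(60 + 116) = 42*176 = 7392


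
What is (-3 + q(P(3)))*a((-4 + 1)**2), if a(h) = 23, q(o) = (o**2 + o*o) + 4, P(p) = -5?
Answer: 1173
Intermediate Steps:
q(o) = 4 + 2*o**2 (q(o) = (o**2 + o**2) + 4 = 2*o**2 + 4 = 4 + 2*o**2)
(-3 + q(P(3)))*a((-4 + 1)**2) = (-3 + (4 + 2*(-5)**2))*23 = (-3 + (4 + 2*25))*23 = (-3 + (4 + 50))*23 = (-3 + 54)*23 = 51*23 = 1173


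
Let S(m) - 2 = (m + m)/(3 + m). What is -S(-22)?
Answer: -82/19 ≈ -4.3158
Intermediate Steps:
S(m) = 2 + 2*m/(3 + m) (S(m) = 2 + (m + m)/(3 + m) = 2 + (2*m)/(3 + m) = 2 + 2*m/(3 + m))
-S(-22) = -2*(3 + 2*(-22))/(3 - 22) = -2*(3 - 44)/(-19) = -2*(-1)*(-41)/19 = -1*82/19 = -82/19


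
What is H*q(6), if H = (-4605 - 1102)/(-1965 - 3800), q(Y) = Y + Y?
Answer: 68484/5765 ≈ 11.879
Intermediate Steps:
q(Y) = 2*Y
H = 5707/5765 (H = -5707/(-5765) = -5707*(-1/5765) = 5707/5765 ≈ 0.98994)
H*q(6) = 5707*(2*6)/5765 = (5707/5765)*12 = 68484/5765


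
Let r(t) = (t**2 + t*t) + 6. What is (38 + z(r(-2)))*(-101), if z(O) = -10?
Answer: -2828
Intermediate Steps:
r(t) = 6 + 2*t**2 (r(t) = (t**2 + t**2) + 6 = 2*t**2 + 6 = 6 + 2*t**2)
(38 + z(r(-2)))*(-101) = (38 - 10)*(-101) = 28*(-101) = -2828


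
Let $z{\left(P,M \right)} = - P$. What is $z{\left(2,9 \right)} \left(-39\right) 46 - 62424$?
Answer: $-58836$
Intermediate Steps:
$z{\left(2,9 \right)} \left(-39\right) 46 - 62424 = \left(-1\right) 2 \left(-39\right) 46 - 62424 = \left(-2\right) \left(-39\right) 46 - 62424 = 78 \cdot 46 - 62424 = 3588 - 62424 = -58836$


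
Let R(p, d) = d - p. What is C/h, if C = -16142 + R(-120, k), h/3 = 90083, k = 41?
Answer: -761/12869 ≈ -0.059134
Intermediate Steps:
h = 270249 (h = 3*90083 = 270249)
C = -15981 (C = -16142 + (41 - 1*(-120)) = -16142 + (41 + 120) = -16142 + 161 = -15981)
C/h = -15981/270249 = -15981*1/270249 = -761/12869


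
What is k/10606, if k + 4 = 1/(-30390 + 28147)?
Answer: -8973/23789258 ≈ -0.00037719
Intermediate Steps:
k = -8973/2243 (k = -4 + 1/(-30390 + 28147) = -4 + 1/(-2243) = -4 - 1/2243 = -8973/2243 ≈ -4.0004)
k/10606 = -8973/2243/10606 = -8973/2243*1/10606 = -8973/23789258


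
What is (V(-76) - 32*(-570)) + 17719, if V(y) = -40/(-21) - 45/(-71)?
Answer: 53618654/1491 ≈ 35962.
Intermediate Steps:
V(y) = 3785/1491 (V(y) = -40*(-1/21) - 45*(-1/71) = 40/21 + 45/71 = 3785/1491)
(V(-76) - 32*(-570)) + 17719 = (3785/1491 - 32*(-570)) + 17719 = (3785/1491 + 18240) + 17719 = 27199625/1491 + 17719 = 53618654/1491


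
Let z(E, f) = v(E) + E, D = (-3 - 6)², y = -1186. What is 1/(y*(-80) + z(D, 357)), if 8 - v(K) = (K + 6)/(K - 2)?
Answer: 79/7502464 ≈ 1.0530e-5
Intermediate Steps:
v(K) = 8 - (6 + K)/(-2 + K) (v(K) = 8 - (K + 6)/(K - 2) = 8 - (6 + K)/(-2 + K))
D = 81 (D = (-9)² = 81)
z(E, f) = E + (-22 + 7*E)/(-2 + E) (z(E, f) = (-22 + 7*E)/(-2 + E) + E = E + (-22 + 7*E)/(-2 + E))
1/(y*(-80) + z(D, 357)) = 1/(-1186*(-80) + (-22 + 81² + 5*81)/(-2 + 81)) = 1/(94880 + (-22 + 6561 + 405)/79) = 1/(94880 + (1/79)*6944) = 1/(94880 + 6944/79) = 1/(7502464/79) = 79/7502464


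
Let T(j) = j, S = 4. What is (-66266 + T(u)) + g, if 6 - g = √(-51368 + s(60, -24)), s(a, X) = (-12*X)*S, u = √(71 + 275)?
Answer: -66260 + √346 - 2*I*√12554 ≈ -66241.0 - 224.09*I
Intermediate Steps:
u = √346 ≈ 18.601
s(a, X) = -48*X (s(a, X) = -12*X*4 = -48*X)
g = 6 - 2*I*√12554 (g = 6 - √(-51368 - 48*(-24)) = 6 - √(-51368 + 1152) = 6 - √(-50216) = 6 - 2*I*√12554 ≈ 6.0 - 224.09*I)
(-66266 + T(u)) + g = (-66266 + √346) + (6 - 2*I*√12554) = -66260 + √346 - 2*I*√12554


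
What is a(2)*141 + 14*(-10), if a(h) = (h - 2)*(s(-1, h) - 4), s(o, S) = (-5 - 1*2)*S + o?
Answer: -140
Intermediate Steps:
s(o, S) = o - 7*S (s(o, S) = (-5 - 2)*S + o = -7*S + o = o - 7*S)
a(h) = (-5 - 7*h)*(-2 + h) (a(h) = (h - 2)*((-1 - 7*h) - 4) = (-2 + h)*(-5 - 7*h) = (-5 - 7*h)*(-2 + h))
a(2)*141 + 14*(-10) = (10 - 7*2² + 9*2)*141 + 14*(-10) = (10 - 7*4 + 18)*141 - 140 = (10 - 28 + 18)*141 - 140 = 0*141 - 140 = 0 - 140 = -140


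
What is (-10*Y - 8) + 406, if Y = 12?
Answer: 278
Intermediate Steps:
(-10*Y - 8) + 406 = (-10*12 - 8) + 406 = (-120 - 8) + 406 = -128 + 406 = 278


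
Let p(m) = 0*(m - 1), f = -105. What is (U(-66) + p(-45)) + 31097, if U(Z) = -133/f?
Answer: 466474/15 ≈ 31098.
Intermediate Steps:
U(Z) = 19/15 (U(Z) = -133/(-105) = -133*(-1/105) = 19/15)
p(m) = 0 (p(m) = 0*(-1 + m) = 0)
(U(-66) + p(-45)) + 31097 = (19/15 + 0) + 31097 = 19/15 + 31097 = 466474/15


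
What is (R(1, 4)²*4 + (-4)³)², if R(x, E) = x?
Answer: 3600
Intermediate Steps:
(R(1, 4)²*4 + (-4)³)² = (1²*4 + (-4)³)² = (1*4 - 64)² = (4 - 64)² = (-60)² = 3600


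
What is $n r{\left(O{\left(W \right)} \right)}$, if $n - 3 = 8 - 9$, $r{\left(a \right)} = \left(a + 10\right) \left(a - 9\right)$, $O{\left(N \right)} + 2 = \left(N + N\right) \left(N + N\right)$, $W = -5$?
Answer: $19224$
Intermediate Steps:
$O{\left(N \right)} = -2 + 4 N^{2}$ ($O{\left(N \right)} = -2 + \left(N + N\right) \left(N + N\right) = -2 + 2 N 2 N = -2 + 4 N^{2}$)
$r{\left(a \right)} = \left(-9 + a\right) \left(10 + a\right)$ ($r{\left(a \right)} = \left(10 + a\right) \left(-9 + a\right) = \left(-9 + a\right) \left(10 + a\right)$)
$n = 2$ ($n = 3 + \left(8 - 9\right) = 3 - 1 = 2$)
$n r{\left(O{\left(W \right)} \right)} = 2 \left(-90 - \left(2 - 4 \left(-5\right)^{2}\right) + \left(-2 + 4 \left(-5\right)^{2}\right)^{2}\right) = 2 \left(-90 + \left(-2 + 4 \cdot 25\right) + \left(-2 + 4 \cdot 25\right)^{2}\right) = 2 \left(-90 + \left(-2 + 100\right) + \left(-2 + 100\right)^{2}\right) = 2 \left(-90 + 98 + 98^{2}\right) = 2 \left(-90 + 98 + 9604\right) = 2 \cdot 9612 = 19224$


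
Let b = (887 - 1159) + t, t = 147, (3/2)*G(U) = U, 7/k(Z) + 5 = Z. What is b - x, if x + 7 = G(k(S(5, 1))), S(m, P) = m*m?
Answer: -3547/30 ≈ -118.23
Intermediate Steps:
S(m, P) = m²
k(Z) = 7/(-5 + Z)
G(U) = 2*U/3
x = -203/30 (x = -7 + 2*(7/(-5 + 5²))/3 = -7 + 2*(7/(-5 + 25))/3 = -7 + 2*(7/20)/3 = -7 + 2*(7*(1/20))/3 = -7 + (⅔)*(7/20) = -7 + 7/30 = -203/30 ≈ -6.7667)
b = -125 (b = (887 - 1159) + 147 = -272 + 147 = -125)
b - x = -125 - 1*(-203/30) = -125 + 203/30 = -3547/30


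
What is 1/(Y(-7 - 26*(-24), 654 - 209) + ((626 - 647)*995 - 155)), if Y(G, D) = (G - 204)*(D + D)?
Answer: 1/346520 ≈ 2.8858e-6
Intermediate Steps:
Y(G, D) = 2*D*(-204 + G) (Y(G, D) = (-204 + G)*(2*D) = 2*D*(-204 + G))
1/(Y(-7 - 26*(-24), 654 - 209) + ((626 - 647)*995 - 155)) = 1/(2*(654 - 209)*(-204 + (-7 - 26*(-24))) + ((626 - 647)*995 - 155)) = 1/(2*445*(-204 + (-7 + 624)) + (-21*995 - 155)) = 1/(2*445*(-204 + 617) + (-20895 - 155)) = 1/(2*445*413 - 21050) = 1/(367570 - 21050) = 1/346520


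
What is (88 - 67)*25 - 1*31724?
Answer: -31199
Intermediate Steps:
(88 - 67)*25 - 1*31724 = 21*25 - 31724 = 525 - 31724 = -31199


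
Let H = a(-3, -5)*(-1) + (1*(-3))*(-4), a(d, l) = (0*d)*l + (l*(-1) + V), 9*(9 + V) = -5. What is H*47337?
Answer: 2351071/3 ≈ 7.8369e+5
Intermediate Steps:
V = -86/9 (V = -9 + (⅑)*(-5) = -9 - 5/9 = -86/9 ≈ -9.5556)
a(d, l) = -86/9 - l (a(d, l) = (0*d)*l + (l*(-1) - 86/9) = 0*l + (-l - 86/9) = 0 + (-86/9 - l) = -86/9 - l)
H = 149/9 (H = (-86/9 - 1*(-5))*(-1) + (1*(-3))*(-4) = (-86/9 + 5)*(-1) - 3*(-4) = -41/9*(-1) + 12 = 41/9 + 12 = 149/9 ≈ 16.556)
H*47337 = (149/9)*47337 = 2351071/3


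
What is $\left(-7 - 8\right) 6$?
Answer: $-90$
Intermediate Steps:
$\left(-7 - 8\right) 6 = \left(-15\right) 6 = -90$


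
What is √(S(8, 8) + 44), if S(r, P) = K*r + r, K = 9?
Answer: 2*√31 ≈ 11.136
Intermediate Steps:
S(r, P) = 10*r (S(r, P) = 9*r + r = 10*r)
√(S(8, 8) + 44) = √(10*8 + 44) = √(80 + 44) = √124 = 2*√31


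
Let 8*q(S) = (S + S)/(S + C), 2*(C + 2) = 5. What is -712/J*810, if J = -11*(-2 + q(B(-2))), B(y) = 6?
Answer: -7497360/253 ≈ -29634.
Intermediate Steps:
C = ½ (C = -2 + (½)*5 = -2 + 5/2 = ½ ≈ 0.50000)
q(S) = S/(4*(½ + S)) (q(S) = ((S + S)/(S + ½))/8 = ((2*S)/(½ + S))/8 = (2*S/(½ + S))/8 = S/(4*(½ + S)))
J = 253/13 (J = -11*(-2 + (½)*6/(1 + 2*6)) = -11*(-2 + (½)*6/(1 + 12)) = -11*(-2 + (½)*6/13) = -11*(-2 + (½)*6*(1/13)) = -11*(-2 + 3/13) = -11*(-23/13) = 253/13 ≈ 19.462)
-712/J*810 = -712/253/13*810 = -712*13/253*810 = -9256/253*810 = -7497360/253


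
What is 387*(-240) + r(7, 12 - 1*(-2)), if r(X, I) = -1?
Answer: -92881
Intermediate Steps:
387*(-240) + r(7, 12 - 1*(-2)) = 387*(-240) - 1 = -92880 - 1 = -92881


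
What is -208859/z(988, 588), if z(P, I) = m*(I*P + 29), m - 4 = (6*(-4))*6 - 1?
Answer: 208859/81917193 ≈ 0.0025496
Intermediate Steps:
m = -141 (m = 4 + ((6*(-4))*6 - 1) = 4 + (-24*6 - 1) = 4 + (-144 - 1) = 4 - 145 = -141)
z(P, I) = -4089 - 141*I*P (z(P, I) = -141*(I*P + 29) = -141*(29 + I*P) = -4089 - 141*I*P)
-208859/z(988, 588) = -208859/(-4089 - 141*588*988) = -208859/(-4089 - 81913104) = -208859/(-81917193) = -208859*(-1/81917193) = 208859/81917193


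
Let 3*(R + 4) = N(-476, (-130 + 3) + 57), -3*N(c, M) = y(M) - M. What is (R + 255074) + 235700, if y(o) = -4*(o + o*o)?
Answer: 4436180/9 ≈ 4.9291e+5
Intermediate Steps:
y(o) = -4*o - 4*o² (y(o) = -4*(o + o²) = -4*o - 4*o²)
N(c, M) = M/3 + 4*M*(1 + M)/3 (N(c, M) = -(-4*M*(1 + M) - M)/3 = -(-M - 4*M*(1 + M))/3 = M/3 + 4*M*(1 + M)/3)
R = 19214/9 (R = -4 + (((-130 + 3) + 57)*(5 + 4*((-130 + 3) + 57))/3)/3 = -4 + ((-127 + 57)*(5 + 4*(-127 + 57))/3)/3 = -4 + ((⅓)*(-70)*(5 + 4*(-70)))/3 = -4 + ((⅓)*(-70)*(5 - 280))/3 = -4 + ((⅓)*(-70)*(-275))/3 = -4 + (⅓)*(19250/3) = -4 + 19250/9 = 19214/9 ≈ 2134.9)
(R + 255074) + 235700 = (19214/9 + 255074) + 235700 = 2314880/9 + 235700 = 4436180/9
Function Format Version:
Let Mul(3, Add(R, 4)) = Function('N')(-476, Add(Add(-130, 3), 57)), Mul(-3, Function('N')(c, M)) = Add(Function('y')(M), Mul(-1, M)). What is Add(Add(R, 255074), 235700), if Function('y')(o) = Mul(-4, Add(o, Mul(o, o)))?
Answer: Rational(4436180, 9) ≈ 4.9291e+5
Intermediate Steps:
Function('y')(o) = Add(Mul(-4, o), Mul(-4, Pow(o, 2))) (Function('y')(o) = Mul(-4, Add(o, Pow(o, 2))) = Add(Mul(-4, o), Mul(-4, Pow(o, 2))))
Function('N')(c, M) = Add(Mul(Rational(1, 3), M), Mul(Rational(4, 3), M, Add(1, M))) (Function('N')(c, M) = Mul(Rational(-1, 3), Add(Mul(-4, M, Add(1, M)), Mul(-1, M))) = Mul(Rational(-1, 3), Add(Mul(-1, M), Mul(-4, M, Add(1, M)))) = Add(Mul(Rational(1, 3), M), Mul(Rational(4, 3), M, Add(1, M))))
R = Rational(19214, 9) (R = Add(-4, Mul(Rational(1, 3), Mul(Rational(1, 3), Add(Add(-130, 3), 57), Add(5, Mul(4, Add(Add(-130, 3), 57)))))) = Add(-4, Mul(Rational(1, 3), Mul(Rational(1, 3), Add(-127, 57), Add(5, Mul(4, Add(-127, 57)))))) = Add(-4, Mul(Rational(1, 3), Mul(Rational(1, 3), -70, Add(5, Mul(4, -70))))) = Add(-4, Mul(Rational(1, 3), Mul(Rational(1, 3), -70, Add(5, -280)))) = Add(-4, Mul(Rational(1, 3), Mul(Rational(1, 3), -70, -275))) = Add(-4, Mul(Rational(1, 3), Rational(19250, 3))) = Add(-4, Rational(19250, 9)) = Rational(19214, 9) ≈ 2134.9)
Add(Add(R, 255074), 235700) = Add(Add(Rational(19214, 9), 255074), 235700) = Add(Rational(2314880, 9), 235700) = Rational(4436180, 9)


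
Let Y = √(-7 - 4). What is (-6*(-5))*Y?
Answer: 30*I*√11 ≈ 99.499*I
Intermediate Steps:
Y = I*√11 (Y = √(-11) = I*√11 ≈ 3.3166*I)
(-6*(-5))*Y = (-6*(-5))*(I*√11) = 30*(I*√11) = 30*I*√11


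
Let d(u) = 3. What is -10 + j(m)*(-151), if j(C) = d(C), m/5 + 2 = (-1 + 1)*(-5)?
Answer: -463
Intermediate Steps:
m = -10 (m = -10 + 5*((-1 + 1)*(-5)) = -10 + 5*(0*(-5)) = -10 + 5*0 = -10 + 0 = -10)
j(C) = 3
-10 + j(m)*(-151) = -10 + 3*(-151) = -10 - 453 = -463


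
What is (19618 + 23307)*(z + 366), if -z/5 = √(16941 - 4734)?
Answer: 15710550 - 214625*√12207 ≈ -8.0024e+6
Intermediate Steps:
z = -5*√12207 (z = -5*√(16941 - 4734) = -5*√12207 ≈ -552.43)
(19618 + 23307)*(z + 366) = (19618 + 23307)*(-5*√12207 + 366) = 42925*(366 - 5*√12207) = 15710550 - 214625*√12207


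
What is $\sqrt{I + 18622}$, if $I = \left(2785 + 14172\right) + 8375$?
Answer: $\sqrt{43954} \approx 209.65$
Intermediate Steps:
$I = 25332$ ($I = 16957 + 8375 = 25332$)
$\sqrt{I + 18622} = \sqrt{25332 + 18622} = \sqrt{43954}$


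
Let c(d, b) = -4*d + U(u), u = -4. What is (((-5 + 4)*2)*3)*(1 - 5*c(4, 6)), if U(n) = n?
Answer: -606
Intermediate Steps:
c(d, b) = -4 - 4*d (c(d, b) = -4*d - 4 = -4 - 4*d)
(((-5 + 4)*2)*3)*(1 - 5*c(4, 6)) = (((-5 + 4)*2)*3)*(1 - 5*(-4 - 4*4)) = (-1*2*3)*(1 - 5*(-4 - 16)) = (-2*3)*(1 - 5*(-20)) = -6*(1 + 100) = -6*101 = -606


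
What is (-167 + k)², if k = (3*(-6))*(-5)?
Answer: 5929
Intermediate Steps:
k = 90 (k = -18*(-5) = 90)
(-167 + k)² = (-167 + 90)² = (-77)² = 5929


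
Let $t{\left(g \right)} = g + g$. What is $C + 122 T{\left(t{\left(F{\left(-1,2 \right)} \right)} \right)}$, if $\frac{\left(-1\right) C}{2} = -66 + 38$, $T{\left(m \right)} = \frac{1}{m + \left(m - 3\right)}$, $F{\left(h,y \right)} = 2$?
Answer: $\frac{402}{5} \approx 80.4$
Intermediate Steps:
$t{\left(g \right)} = 2 g$
$T{\left(m \right)} = \frac{1}{-3 + 2 m}$ ($T{\left(m \right)} = \frac{1}{m + \left(-3 + m\right)} = \frac{1}{-3 + 2 m}$)
$C = 56$ ($C = - 2 \left(-66 + 38\right) = \left(-2\right) \left(-28\right) = 56$)
$C + 122 T{\left(t{\left(F{\left(-1,2 \right)} \right)} \right)} = 56 + \frac{122}{-3 + 2 \cdot 2 \cdot 2} = 56 + \frac{122}{-3 + 2 \cdot 4} = 56 + \frac{122}{-3 + 8} = 56 + \frac{122}{5} = \frac{402}{5}$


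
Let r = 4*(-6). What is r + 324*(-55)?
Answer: -17844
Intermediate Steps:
r = -24
r + 324*(-55) = -24 + 324*(-55) = -24 - 17820 = -17844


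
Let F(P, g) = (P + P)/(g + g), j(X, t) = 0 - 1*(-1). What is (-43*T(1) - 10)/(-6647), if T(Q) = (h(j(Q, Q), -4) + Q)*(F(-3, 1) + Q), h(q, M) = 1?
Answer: -162/6647 ≈ -0.024372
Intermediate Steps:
j(X, t) = 1 (j(X, t) = 0 + 1 = 1)
F(P, g) = P/g (F(P, g) = (2*P)/((2*g)) = (2*P)*(1/(2*g)) = P/g)
T(Q) = (1 + Q)*(-3 + Q) (T(Q) = (1 + Q)*(-3/1 + Q) = (1 + Q)*(-3*1 + Q) = (1 + Q)*(-3 + Q))
(-43*T(1) - 10)/(-6647) = (-43*(-3 + 1**2 - 2*1) - 10)/(-6647) = (-43*(-3 + 1 - 2) - 10)*(-1/6647) = (-43*(-4) - 10)*(-1/6647) = (172 - 10)*(-1/6647) = 162*(-1/6647) = -162/6647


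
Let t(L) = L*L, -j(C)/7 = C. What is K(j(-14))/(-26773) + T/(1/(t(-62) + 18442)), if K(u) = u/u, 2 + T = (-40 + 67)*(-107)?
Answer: -1724952958499/26773 ≈ -6.4429e+7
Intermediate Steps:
j(C) = -7*C
t(L) = L²
T = -2891 (T = -2 + (-40 + 67)*(-107) = -2 + 27*(-107) = -2 - 2889 = -2891)
K(u) = 1
K(j(-14))/(-26773) + T/(1/(t(-62) + 18442)) = 1/(-26773) - 2891/(1/((-62)² + 18442)) = 1*(-1/26773) - 2891/(1/(3844 + 18442)) = -1/26773 - 2891/(1/22286) = -1/26773 - 2891/1/22286 = -1/26773 - 2891*22286 = -1/26773 - 64428826 = -1724952958499/26773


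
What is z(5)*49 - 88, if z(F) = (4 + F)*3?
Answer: 1235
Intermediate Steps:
z(F) = 12 + 3*F
z(5)*49 - 88 = (12 + 3*5)*49 - 88 = (12 + 15)*49 - 88 = 27*49 - 88 = 1323 - 88 = 1235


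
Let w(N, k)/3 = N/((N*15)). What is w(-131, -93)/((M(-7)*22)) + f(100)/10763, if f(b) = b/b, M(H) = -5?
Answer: -10213/5919650 ≈ -0.0017253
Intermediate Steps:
w(N, k) = ⅕ (w(N, k) = 3*(N/((N*15))) = 3*(N/((15*N))) = 3*(N*(1/(15*N))) = 3*(1/15) = ⅕)
f(b) = 1
w(-131, -93)/((M(-7)*22)) + f(100)/10763 = 1/(5*((-5*22))) + 1/10763 = (⅕)/(-110) + 1*(1/10763) = (⅕)*(-1/110) + 1/10763 = -1/550 + 1/10763 = -10213/5919650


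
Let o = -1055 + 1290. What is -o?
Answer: -235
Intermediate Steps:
o = 235
-o = -1*235 = -235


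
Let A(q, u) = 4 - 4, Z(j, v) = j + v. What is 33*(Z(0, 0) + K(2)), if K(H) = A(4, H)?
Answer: 0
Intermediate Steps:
A(q, u) = 0
K(H) = 0
33*(Z(0, 0) + K(2)) = 33*((0 + 0) + 0) = 33*(0 + 0) = 33*0 = 0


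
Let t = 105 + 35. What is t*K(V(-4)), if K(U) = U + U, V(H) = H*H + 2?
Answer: 5040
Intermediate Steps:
V(H) = 2 + H² (V(H) = H² + 2 = 2 + H²)
K(U) = 2*U
t = 140
t*K(V(-4)) = 140*(2*(2 + (-4)²)) = 140*(2*(2 + 16)) = 140*(2*18) = 140*36 = 5040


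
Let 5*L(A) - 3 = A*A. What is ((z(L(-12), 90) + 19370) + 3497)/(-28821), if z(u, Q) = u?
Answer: -114482/144105 ≈ -0.79443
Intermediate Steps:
L(A) = 3/5 + A**2/5 (L(A) = 3/5 + (A*A)/5 = 3/5 + A**2/5)
((z(L(-12), 90) + 19370) + 3497)/(-28821) = (((3/5 + (1/5)*(-12)**2) + 19370) + 3497)/(-28821) = (((3/5 + (1/5)*144) + 19370) + 3497)*(-1/28821) = (((3/5 + 144/5) + 19370) + 3497)*(-1/28821) = ((147/5 + 19370) + 3497)*(-1/28821) = (96997/5 + 3497)*(-1/28821) = (114482/5)*(-1/28821) = -114482/144105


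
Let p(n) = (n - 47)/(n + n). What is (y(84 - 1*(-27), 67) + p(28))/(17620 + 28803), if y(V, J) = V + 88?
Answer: 11125/2599688 ≈ 0.0042794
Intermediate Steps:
p(n) = (-47 + n)/(2*n) (p(n) = (-47 + n)/((2*n)) = (-47 + n)*(1/(2*n)) = (-47 + n)/(2*n))
y(V, J) = 88 + V
(y(84 - 1*(-27), 67) + p(28))/(17620 + 28803) = ((88 + (84 - 1*(-27))) + (½)*(-47 + 28)/28)/(17620 + 28803) = ((88 + (84 + 27)) + (½)*(1/28)*(-19))/46423 = ((88 + 111) - 19/56)*(1/46423) = (199 - 19/56)*(1/46423) = (11125/56)*(1/46423) = 11125/2599688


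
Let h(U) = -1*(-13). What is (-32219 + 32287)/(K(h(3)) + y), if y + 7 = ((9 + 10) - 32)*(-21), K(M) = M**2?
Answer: 68/435 ≈ 0.15632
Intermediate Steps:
h(U) = 13
y = 266 (y = -7 + ((9 + 10) - 32)*(-21) = -7 + (19 - 32)*(-21) = -7 - 13*(-21) = -7 + 273 = 266)
(-32219 + 32287)/(K(h(3)) + y) = (-32219 + 32287)/(13**2 + 266) = 68/(169 + 266) = 68/435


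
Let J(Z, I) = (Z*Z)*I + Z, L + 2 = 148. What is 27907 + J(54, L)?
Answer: 453697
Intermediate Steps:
L = 146 (L = -2 + 148 = 146)
J(Z, I) = Z + I*Z² (J(Z, I) = Z²*I + Z = I*Z² + Z = Z + I*Z²)
27907 + J(54, L) = 27907 + 54*(1 + 146*54) = 27907 + 54*(1 + 7884) = 27907 + 54*7885 = 27907 + 425790 = 453697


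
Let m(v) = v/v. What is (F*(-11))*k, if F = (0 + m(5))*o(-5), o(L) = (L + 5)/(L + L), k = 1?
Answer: 0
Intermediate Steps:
m(v) = 1
o(L) = (5 + L)/(2*L) (o(L) = (5 + L)/((2*L)) = (5 + L)*(1/(2*L)) = (5 + L)/(2*L))
F = 0 (F = (0 + 1)*((½)*(5 - 5)/(-5)) = 1*((½)*(-⅕)*0) = 1*0 = 0)
(F*(-11))*k = (0*(-11))*1 = 0*1 = 0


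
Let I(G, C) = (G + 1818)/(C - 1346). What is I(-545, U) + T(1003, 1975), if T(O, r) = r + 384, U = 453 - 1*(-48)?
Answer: 1992082/845 ≈ 2357.5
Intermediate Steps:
U = 501 (U = 453 + 48 = 501)
I(G, C) = (1818 + G)/(-1346 + C)
T(O, r) = 384 + r
I(-545, U) + T(1003, 1975) = (1818 - 545)/(-1346 + 501) + (384 + 1975) = 1273/(-845) + 2359 = -1/845*1273 + 2359 = -1273/845 + 2359 = 1992082/845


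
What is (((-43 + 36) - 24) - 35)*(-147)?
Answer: 9702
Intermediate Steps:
(((-43 + 36) - 24) - 35)*(-147) = ((-7 - 24) - 35)*(-147) = (-31 - 35)*(-147) = -66*(-147) = 9702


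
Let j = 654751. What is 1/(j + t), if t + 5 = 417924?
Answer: 1/1072670 ≈ 9.3225e-7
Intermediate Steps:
t = 417919 (t = -5 + 417924 = 417919)
1/(j + t) = 1/(654751 + 417919) = 1/1072670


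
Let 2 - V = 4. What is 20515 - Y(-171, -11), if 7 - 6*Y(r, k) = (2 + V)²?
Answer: 123083/6 ≈ 20514.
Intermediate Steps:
V = -2 (V = 2 - 1*4 = 2 - 4 = -2)
Y(r, k) = 7/6 (Y(r, k) = 7/6 - (2 - 2)²/6 = 7/6 - ⅙*0² = 7/6 - ⅙*0 = 7/6 + 0 = 7/6)
20515 - Y(-171, -11) = 20515 - 1*7/6 = 20515 - 7/6 = 123083/6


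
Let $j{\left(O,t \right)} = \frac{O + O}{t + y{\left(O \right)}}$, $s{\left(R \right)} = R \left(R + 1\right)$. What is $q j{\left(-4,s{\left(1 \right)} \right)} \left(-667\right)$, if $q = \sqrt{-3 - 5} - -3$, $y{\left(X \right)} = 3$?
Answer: $\frac{16008}{5} + \frac{10672 i \sqrt{2}}{5} \approx 3201.6 + 3018.5 i$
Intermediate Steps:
$s{\left(R \right)} = R \left(1 + R\right)$
$q = 3 + 2 i \sqrt{2}$ ($q = \sqrt{-8} + 3 = 2 i \sqrt{2} + 3 = 3 + 2 i \sqrt{2} \approx 3.0 + 2.8284 i$)
$j{\left(O,t \right)} = \frac{2 O}{3 + t}$ ($j{\left(O,t \right)} = \frac{O + O}{t + 3} = \frac{2 O}{3 + t}$)
$q j{\left(-4,s{\left(1 \right)} \right)} \left(-667\right) = \left(3 + 2 i \sqrt{2}\right) 2 \left(-4\right) \frac{1}{3 + 1 \left(1 + 1\right)} \left(-667\right) = \left(3 + 2 i \sqrt{2}\right) 2 \left(-4\right) \frac{1}{3 + 1 \cdot 2} \left(-667\right) = \left(3 + 2 i \sqrt{2}\right) 2 \left(-4\right) \frac{1}{3 + 2} \left(-667\right) = \left(3 + 2 i \sqrt{2}\right) 2 \left(-4\right) \frac{1}{5} \left(-667\right) = \left(3 + 2 i \sqrt{2}\right) \left(- \frac{8}{5}\right) \left(-667\right) = \left(- \frac{24}{5} - \frac{16 i \sqrt{2}}{5}\right) \left(-667\right) = \frac{16008}{5} + \frac{10672 i \sqrt{2}}{5}$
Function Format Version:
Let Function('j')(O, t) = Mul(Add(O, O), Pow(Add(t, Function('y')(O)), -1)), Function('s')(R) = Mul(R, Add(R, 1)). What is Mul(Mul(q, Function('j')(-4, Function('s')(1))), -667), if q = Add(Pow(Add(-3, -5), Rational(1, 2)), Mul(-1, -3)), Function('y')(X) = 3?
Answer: Add(Rational(16008, 5), Mul(Rational(10672, 5), I, Pow(2, Rational(1, 2)))) ≈ Add(3201.6, Mul(3018.5, I))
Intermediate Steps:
Function('s')(R) = Mul(R, Add(1, R))
q = Add(3, Mul(2, I, Pow(2, Rational(1, 2)))) (q = Add(Pow(-8, Rational(1, 2)), 3) = Add(Mul(2, I, Pow(2, Rational(1, 2))), 3) = Add(3, Mul(2, I, Pow(2, Rational(1, 2)))) ≈ Add(3.0000, Mul(2.8284, I)))
Function('j')(O, t) = Mul(2, O, Pow(Add(3, t), -1)) (Function('j')(O, t) = Mul(Add(O, O), Pow(Add(t, 3), -1)) = Mul(Mul(2, O), Pow(Add(3, t), -1)) = Mul(2, O, Pow(Add(3, t), -1)))
Mul(Mul(q, Function('j')(-4, Function('s')(1))), -667) = Mul(Mul(Add(3, Mul(2, I, Pow(2, Rational(1, 2)))), Mul(2, -4, Pow(Add(3, Mul(1, Add(1, 1))), -1))), -667) = Mul(Mul(Add(3, Mul(2, I, Pow(2, Rational(1, 2)))), Mul(2, -4, Pow(Add(3, Mul(1, 2)), -1))), -667) = Mul(Mul(Add(3, Mul(2, I, Pow(2, Rational(1, 2)))), Mul(2, -4, Pow(Add(3, 2), -1))), -667) = Mul(Mul(Add(3, Mul(2, I, Pow(2, Rational(1, 2)))), Mul(2, -4, Pow(5, -1))), -667) = Mul(Mul(Add(3, Mul(2, I, Pow(2, Rational(1, 2)))), Mul(2, -4, Rational(1, 5))), -667) = Mul(Mul(Add(3, Mul(2, I, Pow(2, Rational(1, 2)))), Rational(-8, 5)), -667) = Mul(Add(Rational(-24, 5), Mul(Rational(-16, 5), I, Pow(2, Rational(1, 2)))), -667) = Add(Rational(16008, 5), Mul(Rational(10672, 5), I, Pow(2, Rational(1, 2))))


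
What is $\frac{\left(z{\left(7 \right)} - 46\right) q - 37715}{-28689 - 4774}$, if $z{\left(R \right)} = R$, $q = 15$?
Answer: $\frac{38300}{33463} \approx 1.1445$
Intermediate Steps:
$\frac{\left(z{\left(7 \right)} - 46\right) q - 37715}{-28689 - 4774} = \frac{\left(7 - 46\right) 15 - 37715}{-28689 - 4774} = \frac{\left(-39\right) 15 - 37715}{-33463} = \left(-585 - 37715\right) \left(- \frac{1}{33463}\right) = \left(-38300\right) \left(- \frac{1}{33463}\right) = \frac{38300}{33463}$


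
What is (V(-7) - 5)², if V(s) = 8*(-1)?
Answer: 169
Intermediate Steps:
V(s) = -8
(V(-7) - 5)² = (-8 - 5)² = (-13)² = 169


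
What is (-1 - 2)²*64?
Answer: 576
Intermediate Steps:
(-1 - 2)²*64 = (-3)²*64 = 9*64 = 576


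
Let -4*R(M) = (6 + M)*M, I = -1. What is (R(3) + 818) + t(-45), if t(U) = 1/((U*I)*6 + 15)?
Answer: 924829/1140 ≈ 811.25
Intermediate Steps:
t(U) = 1/(15 - 6*U) (t(U) = 1/((U*(-1))*6 + 15) = 1/(-U*6 + 15) = 1/(-6*U + 15) = 1/(15 - 6*U))
R(M) = -M*(6 + M)/4 (R(M) = -(6 + M)*M/4 = -M*(6 + M)/4)
(R(3) + 818) + t(-45) = (-¼*3*(6 + 3) + 818) - 1/(-15 + 6*(-45)) = (-¼*3*9 + 818) - 1/(-15 - 270) = (-27/4 + 818) - 1/(-285) = 3245/4 - 1*(-1/285) = 3245/4 + 1/285 = 924829/1140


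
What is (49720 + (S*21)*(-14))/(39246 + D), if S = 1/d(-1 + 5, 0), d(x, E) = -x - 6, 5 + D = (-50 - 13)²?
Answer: 248747/216050 ≈ 1.1513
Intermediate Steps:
D = 3964 (D = -5 + (-50 - 13)² = -5 + (-63)² = -5 + 3969 = 3964)
d(x, E) = -6 - x
S = -⅒ (S = 1/(-6 - (-1 + 5)) = 1/(-6 - 1*4) = 1/(-6 - 4) = 1/(-10) = -⅒ ≈ -0.10000)
(49720 + (S*21)*(-14))/(39246 + D) = (49720 - ⅒*21*(-14))/(39246 + 3964) = (49720 - 21/10*(-14))/43210 = (49720 + 147/5)*(1/43210) = (248747/5)*(1/43210) = 248747/216050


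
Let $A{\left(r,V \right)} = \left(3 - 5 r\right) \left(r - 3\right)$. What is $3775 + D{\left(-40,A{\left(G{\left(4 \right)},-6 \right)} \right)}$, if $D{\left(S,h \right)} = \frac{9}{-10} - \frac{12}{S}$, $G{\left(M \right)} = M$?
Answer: $\frac{18872}{5} \approx 3774.4$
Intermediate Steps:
$A{\left(r,V \right)} = \left(-3 + r\right) \left(3 - 5 r\right)$ ($A{\left(r,V \right)} = \left(3 - 5 r\right) \left(-3 + r\right) = \left(-3 + r\right) \left(3 - 5 r\right)$)
$D{\left(S,h \right)} = - \frac{9}{10} - \frac{12}{S}$ ($D{\left(S,h \right)} = 9 \left(- \frac{1}{10}\right) - \frac{12}{S} = - \frac{9}{10} - \frac{12}{S}$)
$3775 + D{\left(-40,A{\left(G{\left(4 \right)},-6 \right)} \right)} = 3775 - \left(\frac{9}{10} + \frac{12}{-40}\right) = 3775 - \frac{3}{5} = \frac{18872}{5}$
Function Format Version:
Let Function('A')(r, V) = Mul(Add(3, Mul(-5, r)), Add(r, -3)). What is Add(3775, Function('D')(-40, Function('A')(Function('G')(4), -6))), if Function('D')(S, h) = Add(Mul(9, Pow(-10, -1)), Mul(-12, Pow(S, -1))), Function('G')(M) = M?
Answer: Rational(18872, 5) ≈ 3774.4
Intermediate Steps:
Function('A')(r, V) = Mul(Add(-3, r), Add(3, Mul(-5, r))) (Function('A')(r, V) = Mul(Add(3, Mul(-5, r)), Add(-3, r)) = Mul(Add(-3, r), Add(3, Mul(-5, r))))
Function('D')(S, h) = Add(Rational(-9, 10), Mul(-12, Pow(S, -1))) (Function('D')(S, h) = Add(Mul(9, Rational(-1, 10)), Mul(-12, Pow(S, -1))) = Add(Rational(-9, 10), Mul(-12, Pow(S, -1))))
Add(3775, Function('D')(-40, Function('A')(Function('G')(4), -6))) = Add(3775, Add(Rational(-9, 10), Mul(-12, Pow(-40, -1)))) = Add(3775, Add(Rational(-9, 10), Mul(-12, Rational(-1, 40)))) = Add(3775, Add(Rational(-9, 10), Rational(3, 10))) = Add(3775, Rational(-3, 5)) = Rational(18872, 5)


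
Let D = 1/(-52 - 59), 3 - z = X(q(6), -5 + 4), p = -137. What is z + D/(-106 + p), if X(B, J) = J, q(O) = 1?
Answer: 107893/26973 ≈ 4.0000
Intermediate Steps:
z = 4 (z = 3 - (-5 + 4) = 3 - 1*(-1) = 3 + 1 = 4)
D = -1/111 (D = 1/(-111) = -1/111 ≈ -0.0090090)
z + D/(-106 + p) = 4 - 1/(111*(-106 - 137)) = 4 - 1/111/(-243) = 4 - 1/111*(-1/243) = 4 + 1/26973 = 107893/26973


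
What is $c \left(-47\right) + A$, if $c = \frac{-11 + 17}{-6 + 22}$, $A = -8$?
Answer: $- \frac{205}{8} \approx -25.625$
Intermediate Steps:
$c = \frac{3}{8}$ ($c = \frac{6}{16} = 6 \cdot \frac{1}{16} = \frac{3}{8} \approx 0.375$)
$c \left(-47\right) + A = \frac{3}{8} \left(-47\right) - 8 = - \frac{141}{8} - 8 = - \frac{205}{8}$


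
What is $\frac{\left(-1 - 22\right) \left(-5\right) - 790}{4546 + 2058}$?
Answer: $- \frac{675}{6604} \approx -0.10221$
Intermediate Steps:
$\frac{\left(-1 - 22\right) \left(-5\right) - 790}{4546 + 2058} = \frac{\left(-23\right) \left(-5\right) - 790}{6604} = \left(115 - 790\right) \frac{1}{6604} = \left(-675\right) \frac{1}{6604} = - \frac{675}{6604}$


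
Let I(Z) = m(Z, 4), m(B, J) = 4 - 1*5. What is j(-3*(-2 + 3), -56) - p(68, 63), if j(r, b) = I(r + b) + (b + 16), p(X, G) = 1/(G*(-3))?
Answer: -7748/189 ≈ -40.995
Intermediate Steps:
m(B, J) = -1 (m(B, J) = 4 - 5 = -1)
p(X, G) = -1/(3*G) (p(X, G) = 1/(-3*G) = -1/(3*G))
I(Z) = -1
j(r, b) = 15 + b (j(r, b) = -1 + (b + 16) = -1 + (16 + b) = 15 + b)
j(-3*(-2 + 3), -56) - p(68, 63) = (15 - 56) - (-1)/(3*63) = -41 - (-1)/(3*63) = -41 - 1*(-1/189) = -41 + 1/189 = -7748/189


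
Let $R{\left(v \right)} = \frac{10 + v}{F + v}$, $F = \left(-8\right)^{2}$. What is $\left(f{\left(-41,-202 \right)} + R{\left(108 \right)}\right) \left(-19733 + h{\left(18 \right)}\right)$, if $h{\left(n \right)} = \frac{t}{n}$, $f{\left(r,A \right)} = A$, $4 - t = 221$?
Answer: $\frac{2051076881}{516} \approx 3.975 \cdot 10^{6}$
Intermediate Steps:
$t = -217$ ($t = 4 - 221 = -217$)
$F = 64$
$R{\left(v \right)} = \frac{10 + v}{64 + v}$
$h{\left(n \right)} = - \frac{217}{n}$
$\left(f{\left(-41,-202 \right)} + R{\left(108 \right)}\right) \left(-19733 + h{\left(18 \right)}\right) = \left(-202 + \frac{10 + 108}{64 + 108}\right) \left(-19733 - \frac{217}{18}\right) = \left(-202 + \frac{1}{172} \cdot 118\right) \left(-19733 - \frac{217}{18}\right) = \left(-202 + \frac{59}{86}\right) \left(- \frac{355411}{18}\right) = \left(- \frac{17313}{86}\right) \left(- \frac{355411}{18}\right) = \frac{2051076881}{516}$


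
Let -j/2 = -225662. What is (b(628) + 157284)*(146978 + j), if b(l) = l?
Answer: 94479065424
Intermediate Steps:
j = 451324 (j = -2*(-225662) = 451324)
(b(628) + 157284)*(146978 + j) = (628 + 157284)*(146978 + 451324) = 157912*598302 = 94479065424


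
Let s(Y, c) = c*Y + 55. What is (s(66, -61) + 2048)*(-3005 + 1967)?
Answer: 1996074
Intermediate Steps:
s(Y, c) = 55 + Y*c (s(Y, c) = Y*c + 55 = 55 + Y*c)
(s(66, -61) + 2048)*(-3005 + 1967) = ((55 + 66*(-61)) + 2048)*(-3005 + 1967) = ((55 - 4026) + 2048)*(-1038) = (-3971 + 2048)*(-1038) = -1923*(-1038) = 1996074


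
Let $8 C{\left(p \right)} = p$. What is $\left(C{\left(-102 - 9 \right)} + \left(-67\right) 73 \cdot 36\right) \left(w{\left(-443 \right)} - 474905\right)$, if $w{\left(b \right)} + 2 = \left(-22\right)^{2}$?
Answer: $\frac{668328694137}{8} \approx 8.3541 \cdot 10^{10}$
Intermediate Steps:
$w{\left(b \right)} = 482$ ($w{\left(b \right)} = -2 + \left(-22\right)^{2} = -2 + 484 = 482$)
$C{\left(p \right)} = \frac{p}{8}$
$\left(C{\left(-102 - 9 \right)} + \left(-67\right) 73 \cdot 36\right) \left(w{\left(-443 \right)} - 474905\right) = \left(\frac{-102 - 9}{8} + \left(-67\right) 73 \cdot 36\right) \left(482 - 474905\right) = \left(\frac{-102 - 9}{8} - 176076\right) \left(-474423\right) = \left(\frac{1}{8} \left(-111\right) - 176076\right) \left(-474423\right) = \left(- \frac{111}{8} - 176076\right) \left(-474423\right) = \left(- \frac{1408719}{8}\right) \left(-474423\right) = \frac{668328694137}{8}$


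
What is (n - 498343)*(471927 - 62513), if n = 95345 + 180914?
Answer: -90924298776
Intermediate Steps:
n = 276259
(n - 498343)*(471927 - 62513) = (276259 - 498343)*(471927 - 62513) = -222084*409414 = -90924298776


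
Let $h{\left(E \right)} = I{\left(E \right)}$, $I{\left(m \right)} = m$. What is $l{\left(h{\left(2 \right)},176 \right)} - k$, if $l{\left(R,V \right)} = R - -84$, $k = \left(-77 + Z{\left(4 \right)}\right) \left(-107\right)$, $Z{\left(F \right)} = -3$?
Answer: $-8474$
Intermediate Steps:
$h{\left(E \right)} = E$
$k = 8560$ ($k = \left(-77 - 3\right) \left(-107\right) = \left(-80\right) \left(-107\right) = 8560$)
$l{\left(R,V \right)} = 84 + R$ ($l{\left(R,V \right)} = R + 84 = 84 + R$)
$l{\left(h{\left(2 \right)},176 \right)} - k = \left(84 + 2\right) - 8560 = 86 - 8560 = -8474$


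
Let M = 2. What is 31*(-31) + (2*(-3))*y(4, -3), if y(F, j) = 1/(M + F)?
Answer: -962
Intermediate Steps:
y(F, j) = 1/(2 + F)
31*(-31) + (2*(-3))*y(4, -3) = 31*(-31) + (2*(-3))/(2 + 4) = -961 - 6/6 = -961 - 6*⅙ = -961 - 1 = -962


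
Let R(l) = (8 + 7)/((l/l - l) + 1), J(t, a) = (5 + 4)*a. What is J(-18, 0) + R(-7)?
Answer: 5/3 ≈ 1.6667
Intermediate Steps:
J(t, a) = 9*a
R(l) = 15/(2 - l) (R(l) = 15/((1 - l) + 1) = 15/(2 - l))
J(-18, 0) + R(-7) = 9*0 - 15/(-2 - 7) = 0 - 15/(-9) = 0 - 15*(-1/9) = 0 + 5/3 = 5/3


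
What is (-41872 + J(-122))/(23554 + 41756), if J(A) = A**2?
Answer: -4498/10885 ≈ -0.41323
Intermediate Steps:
(-41872 + J(-122))/(23554 + 41756) = (-41872 + (-122)**2)/(23554 + 41756) = (-41872 + 14884)/65310 = -26988*1/65310 = -4498/10885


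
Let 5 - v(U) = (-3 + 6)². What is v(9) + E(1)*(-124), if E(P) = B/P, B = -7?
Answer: 864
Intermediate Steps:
v(U) = -4 (v(U) = 5 - (-3 + 6)² = 5 - 1*3² = 5 - 1*9 = 5 - 9 = -4)
E(P) = -7/P
v(9) + E(1)*(-124) = -4 - 7/1*(-124) = -4 - 7*1*(-124) = -4 - 7*(-124) = -4 + 868 = 864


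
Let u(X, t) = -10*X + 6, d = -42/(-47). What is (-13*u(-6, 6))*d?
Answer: -36036/47 ≈ -766.72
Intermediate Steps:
d = 42/47 (d = -42*(-1/47) = 42/47 ≈ 0.89362)
u(X, t) = 6 - 10*X
(-13*u(-6, 6))*d = -13*(6 - 10*(-6))*(42/47) = -13*(6 + 60)*(42/47) = -13*66*(42/47) = -858*42/47 = -36036/47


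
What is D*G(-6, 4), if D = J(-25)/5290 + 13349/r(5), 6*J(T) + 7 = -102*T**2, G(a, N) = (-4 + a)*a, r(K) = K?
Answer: 84675695/529 ≈ 1.6007e+5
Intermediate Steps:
G(a, N) = a*(-4 + a)
J(T) = -7/6 - 17*T**2 (J(T) = -7/6 + (-102*T**2)/6 = -7/6 - 17*T**2)
D = 16935139/6348 (D = (-7/6 - 17*(-25)**2)/5290 + 13349/5 = (-7/6 - 17*625)*(1/5290) + 13349*(1/5) = (-7/6 - 10625)*(1/5290) + 13349/5 = -63757/6*1/5290 + 13349/5 = -63757/31740 + 13349/5 = 16935139/6348 ≈ 2667.8)
D*G(-6, 4) = 16935139*(-6*(-4 - 6))/6348 = 16935139*(-6*(-10))/6348 = (16935139/6348)*60 = 84675695/529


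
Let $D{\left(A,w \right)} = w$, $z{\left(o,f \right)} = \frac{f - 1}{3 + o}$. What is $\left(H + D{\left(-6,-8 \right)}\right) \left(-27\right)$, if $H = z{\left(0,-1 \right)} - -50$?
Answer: $-1116$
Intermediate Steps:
$z{\left(o,f \right)} = \frac{-1 + f}{3 + o}$
$H = \frac{148}{3}$ ($H = \frac{-1 - 1}{3 + 0} - -50 = \frac{1}{3} \left(-2\right) + 50 = - \frac{2}{3} + 50 = \frac{148}{3} \approx 49.333$)
$\left(H + D{\left(-6,-8 \right)}\right) \left(-27\right) = \left(\frac{148}{3} - 8\right) \left(-27\right) = \frac{124}{3} \left(-27\right) = -1116$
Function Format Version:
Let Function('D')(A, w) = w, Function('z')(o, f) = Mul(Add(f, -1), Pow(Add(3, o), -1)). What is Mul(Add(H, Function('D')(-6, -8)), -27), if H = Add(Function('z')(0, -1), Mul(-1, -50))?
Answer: -1116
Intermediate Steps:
Function('z')(o, f) = Mul(Pow(Add(3, o), -1), Add(-1, f)) (Function('z')(o, f) = Mul(Add(-1, f), Pow(Add(3, o), -1)) = Mul(Pow(Add(3, o), -1), Add(-1, f)))
H = Rational(148, 3) (H = Add(Mul(Pow(Add(3, 0), -1), Add(-1, -1)), Mul(-1, -50)) = Add(Mul(Pow(3, -1), -2), 50) = Add(Mul(Rational(1, 3), -2), 50) = Add(Rational(-2, 3), 50) = Rational(148, 3) ≈ 49.333)
Mul(Add(H, Function('D')(-6, -8)), -27) = Mul(Add(Rational(148, 3), -8), -27) = Mul(Rational(124, 3), -27) = -1116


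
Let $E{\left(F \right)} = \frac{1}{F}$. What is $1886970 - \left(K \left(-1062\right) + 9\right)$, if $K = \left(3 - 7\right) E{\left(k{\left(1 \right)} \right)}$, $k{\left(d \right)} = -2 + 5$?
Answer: $1885545$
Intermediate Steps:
$k{\left(d \right)} = 3$
$K = - \frac{4}{3}$ ($K = \frac{3 - 7}{3} = \left(-4\right) \frac{1}{3} = - \frac{4}{3} \approx -1.3333$)
$1886970 - \left(K \left(-1062\right) + 9\right) = 1886970 - \left(\left(- \frac{4}{3}\right) \left(-1062\right) + 9\right) = 1886970 - \left(1416 + 9\right) = 1886970 - 1425 = 1885545$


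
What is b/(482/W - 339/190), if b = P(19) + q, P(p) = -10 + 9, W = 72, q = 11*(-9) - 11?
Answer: -379620/16793 ≈ -22.606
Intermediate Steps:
q = -110 (q = -99 - 11 = -110)
P(p) = -1
b = -111 (b = -1 - 110 = -111)
b/(482/W - 339/190) = -111/(482/72 - 339/190) = -111/(482*(1/72) - 339*1/190) = -111/(241/36 - 339/190) = -111/16793/3420 = -111*3420/16793 = -379620/16793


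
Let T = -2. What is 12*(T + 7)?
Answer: 60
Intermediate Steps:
12*(T + 7) = 12*(-2 + 7) = 12*5 = 60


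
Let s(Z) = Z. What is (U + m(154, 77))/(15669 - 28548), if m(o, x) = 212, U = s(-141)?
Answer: -71/12879 ≈ -0.0055128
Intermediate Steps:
U = -141
(U + m(154, 77))/(15669 - 28548) = (-141 + 212)/(15669 - 28548) = 71/(-12879) = 71*(-1/12879) = -71/12879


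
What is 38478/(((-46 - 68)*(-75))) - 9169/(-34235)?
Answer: 46522976/9756975 ≈ 4.7682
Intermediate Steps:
38478/(((-46 - 68)*(-75))) - 9169/(-34235) = 38478/((-114*(-75))) - 9169*(-1/34235) = 38478/8550 + 9169/34235 = 38478*(1/8550) + 9169/34235 = 6413/1425 + 9169/34235 = 46522976/9756975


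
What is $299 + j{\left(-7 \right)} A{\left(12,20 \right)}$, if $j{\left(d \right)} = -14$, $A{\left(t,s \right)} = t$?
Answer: $131$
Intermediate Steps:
$299 + j{\left(-7 \right)} A{\left(12,20 \right)} = 299 - 168 = 131$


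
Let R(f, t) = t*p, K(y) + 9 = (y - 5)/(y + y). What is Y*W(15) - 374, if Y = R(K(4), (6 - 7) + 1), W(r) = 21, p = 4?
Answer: -374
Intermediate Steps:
K(y) = -9 + (-5 + y)/(2*y) (K(y) = -9 + (y - 5)/(y + y) = -9 + (-5 + y)/((2*y)) = -9 + (-5 + y)*(1/(2*y)) = -9 + (-5 + y)/(2*y))
R(f, t) = 4*t (R(f, t) = t*4 = 4*t)
Y = 0 (Y = 4*((6 - 7) + 1) = 4*(-1 + 1) = 4*0 = 0)
Y*W(15) - 374 = 0*21 - 374 = 0 - 374 = -374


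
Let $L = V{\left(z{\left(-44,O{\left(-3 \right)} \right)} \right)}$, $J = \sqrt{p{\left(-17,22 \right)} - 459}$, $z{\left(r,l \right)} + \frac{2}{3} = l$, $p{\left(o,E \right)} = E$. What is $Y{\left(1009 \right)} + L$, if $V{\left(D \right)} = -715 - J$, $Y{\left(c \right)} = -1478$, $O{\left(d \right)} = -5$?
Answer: $-2193 - i \sqrt{437} \approx -2193.0 - 20.905 i$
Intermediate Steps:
$z{\left(r,l \right)} = - \frac{2}{3} + l$
$J = i \sqrt{437}$ ($J = \sqrt{22 - 459} = \sqrt{-437} = i \sqrt{437} \approx 20.905 i$)
$V{\left(D \right)} = -715 - i \sqrt{437}$
$L = -715 - i \sqrt{437} \approx -715.0 - 20.905 i$
$Y{\left(1009 \right)} + L = -1478 - \left(715 + i \sqrt{437}\right) = -2193 - i \sqrt{437}$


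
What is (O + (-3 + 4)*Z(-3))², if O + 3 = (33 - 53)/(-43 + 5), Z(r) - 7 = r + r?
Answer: 784/361 ≈ 2.1717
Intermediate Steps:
Z(r) = 7 + 2*r (Z(r) = 7 + (r + r) = 7 + 2*r)
O = -47/19 (O = -3 + (33 - 53)/(-43 + 5) = -3 - 20/(-38) = -3 - 20*(-1/38) = -3 + 10/19 = -47/19 ≈ -2.4737)
(O + (-3 + 4)*Z(-3))² = (-47/19 + (-3 + 4)*(7 + 2*(-3)))² = (-47/19 + 1*(7 - 6))² = (-47/19 + 1*1)² = (-47/19 + 1)² = (-28/19)² = 784/361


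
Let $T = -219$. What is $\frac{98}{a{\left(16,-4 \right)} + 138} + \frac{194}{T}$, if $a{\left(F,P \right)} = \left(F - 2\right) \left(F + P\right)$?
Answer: $- \frac{6317}{11169} \approx -0.56558$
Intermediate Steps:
$a{\left(F,P \right)} = \left(-2 + F\right) \left(F + P\right)$
$\frac{98}{a{\left(16,-4 \right)} + 138} + \frac{194}{T} = \frac{98}{\left(16^{2} - 32 - -8 + 16 \left(-4\right)\right) + 138} + \frac{194}{-219} = \frac{98}{\left(256 - 32 + 8 - 64\right) + 138} + 194 \left(- \frac{1}{219}\right) = \frac{98}{168 + 138} - \frac{194}{219} = \frac{98}{306} - \frac{194}{219} = 98 \cdot \frac{1}{306} - \frac{194}{219} = \frac{49}{153} - \frac{194}{219} = - \frac{6317}{11169}$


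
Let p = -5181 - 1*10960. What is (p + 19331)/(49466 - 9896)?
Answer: 319/3957 ≈ 0.080617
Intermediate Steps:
p = -16141 (p = -5181 - 10960 = -16141)
(p + 19331)/(49466 - 9896) = (-16141 + 19331)/(49466 - 9896) = 3190/39570 = 3190*(1/39570) = 319/3957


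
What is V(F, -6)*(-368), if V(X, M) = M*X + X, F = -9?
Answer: -16560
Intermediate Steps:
V(X, M) = X + M*X
V(F, -6)*(-368) = -9*(1 - 6)*(-368) = -9*(-5)*(-368) = 45*(-368) = -16560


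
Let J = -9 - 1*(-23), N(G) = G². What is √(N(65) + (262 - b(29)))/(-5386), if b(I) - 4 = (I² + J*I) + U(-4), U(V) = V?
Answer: -9*√10/2693 ≈ -0.010568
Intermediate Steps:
J = 14 (J = -9 + 23 = 14)
b(I) = I² + 14*I (b(I) = 4 + ((I² + 14*I) - 4) = 4 + (-4 + I² + 14*I) = I² + 14*I)
√(N(65) + (262 - b(29)))/(-5386) = √(65² + (262 - 29*(14 + 29)))/(-5386) = √(4225 + (262 - 29*43))*(-1/5386) = √(4225 + (262 - 1*1247))*(-1/5386) = √(4225 + (262 - 1247))*(-1/5386) = √(4225 - 985)*(-1/5386) = √3240*(-1/5386) = (18*√10)*(-1/5386) = -9*√10/2693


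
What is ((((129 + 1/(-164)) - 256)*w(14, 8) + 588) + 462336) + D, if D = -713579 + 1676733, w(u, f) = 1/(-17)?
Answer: 3975926293/2788 ≈ 1.4261e+6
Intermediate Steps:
w(u, f) = -1/17
D = 963154
((((129 + 1/(-164)) - 256)*w(14, 8) + 588) + 462336) + D = ((((129 + 1/(-164)) - 256)*(-1/17) + 588) + 462336) + 963154 = ((((129 - 1/164) - 256)*(-1/17) + 588) + 462336) + 963154 = (((21155/164 - 256)*(-1/17) + 588) + 462336) + 963154 = ((-20829/164*(-1/17) + 588) + 462336) + 963154 = ((20829/2788 + 588) + 462336) + 963154 = (1660173/2788 + 462336) + 963154 = 1290652941/2788 + 963154 = 3975926293/2788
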